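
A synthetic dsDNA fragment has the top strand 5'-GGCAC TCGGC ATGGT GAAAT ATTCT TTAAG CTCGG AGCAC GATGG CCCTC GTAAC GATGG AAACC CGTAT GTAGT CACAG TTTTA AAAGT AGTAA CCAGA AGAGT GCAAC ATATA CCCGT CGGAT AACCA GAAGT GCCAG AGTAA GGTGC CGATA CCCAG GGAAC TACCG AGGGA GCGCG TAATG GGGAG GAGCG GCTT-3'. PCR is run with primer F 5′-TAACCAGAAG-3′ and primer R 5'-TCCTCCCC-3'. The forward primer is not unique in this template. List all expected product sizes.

100 bp, 68 bp

The forward primer TAACCAGAAG matches the top strand at positions 93–102, 125–134.
The reverse primer's reverse complement is GGGGAGGA, matching at positions 185–192.
Each forward site pairs with the reverse site to give a product ending at position 192: sizes 100, 68 bp.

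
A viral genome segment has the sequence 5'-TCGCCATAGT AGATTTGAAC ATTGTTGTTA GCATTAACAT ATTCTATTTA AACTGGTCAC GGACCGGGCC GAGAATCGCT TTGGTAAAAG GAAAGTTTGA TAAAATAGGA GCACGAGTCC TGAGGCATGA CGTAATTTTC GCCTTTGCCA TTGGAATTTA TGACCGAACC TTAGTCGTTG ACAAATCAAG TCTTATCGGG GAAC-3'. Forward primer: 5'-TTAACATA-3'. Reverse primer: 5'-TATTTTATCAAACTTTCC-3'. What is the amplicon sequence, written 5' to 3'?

Scanning the template, TTAACATA occurs at positions 34–41; this primer anneals to the bottom strand there with its 3' end pointing downstream.
Reverse complement of the reverse primer: GGAAAGTTTGATAAAATA. This occurs on the top strand at positions 90–107.
The product is the template from position 34 through 107 (74 bp).

5'-TTAACATATTCTATTTAAACTGGTCACGGACCGGGCCGAGAATCGCTTTGGTAAAAGGAAAGTTTGATAAAATA-3'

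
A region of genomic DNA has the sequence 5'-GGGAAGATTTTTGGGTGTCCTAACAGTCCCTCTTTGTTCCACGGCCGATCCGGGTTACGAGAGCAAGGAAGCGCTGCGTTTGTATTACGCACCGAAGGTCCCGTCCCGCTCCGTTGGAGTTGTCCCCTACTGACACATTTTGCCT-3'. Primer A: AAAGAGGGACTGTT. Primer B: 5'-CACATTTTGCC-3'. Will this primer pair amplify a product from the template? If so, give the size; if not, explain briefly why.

No product — the primers' 3' ends point away from each other.

Primer A (AAAGAGGGACTGTT) has reverse complement AACAGTCCCTCTTT, which matches the top strand at positions 22–35; primer A anneals to the top strand there with its 3' end pointing upstream toward position 22.
Primer B (CACATTTTGCC) matches the top strand directly at positions 134–144; it anneals to the bottom strand with its 3' end pointing downstream toward position 144.
The 3' ends diverge (primer A extends toward position 1, primer B toward position 145), so the primers never converge on a shared product.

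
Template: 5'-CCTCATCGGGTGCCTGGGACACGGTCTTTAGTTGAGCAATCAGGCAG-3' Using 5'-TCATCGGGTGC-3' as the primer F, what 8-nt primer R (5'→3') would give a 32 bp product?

5'-CAACTAAA-3'

The forward primer binds at positions 3–13, so a 32 bp product ends at position 3 + 32 − 1 = 34.
The reverse primer anneals to the top strand over positions 27–34, i.e. to TTTAGTTG.
Its sequence written 5'→3' is the reverse complement: CAACTAAA.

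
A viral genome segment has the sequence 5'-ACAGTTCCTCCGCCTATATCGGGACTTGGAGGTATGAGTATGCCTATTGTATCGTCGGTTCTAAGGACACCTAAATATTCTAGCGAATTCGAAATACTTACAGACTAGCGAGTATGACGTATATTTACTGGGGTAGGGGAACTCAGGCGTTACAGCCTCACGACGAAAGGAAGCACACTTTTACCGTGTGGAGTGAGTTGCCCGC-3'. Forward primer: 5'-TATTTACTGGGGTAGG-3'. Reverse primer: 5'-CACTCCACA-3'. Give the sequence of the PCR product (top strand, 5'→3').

Scanning the template, TATTTACTGGGGTAGG occurs at positions 122–137; this primer anneals to the bottom strand there with its 3' end pointing downstream.
Reverse complement of the reverse primer: TGTGGAGTG. This occurs on the top strand at positions 187–195.
The product is the template from position 122 through 195 (74 bp).

5'-TATTTACTGGGGTAGGGGAACTCAGGCGTTACAGCCTCACGACGAAAGGAAGCACACTTTTACCGTGTGGAGTG-3'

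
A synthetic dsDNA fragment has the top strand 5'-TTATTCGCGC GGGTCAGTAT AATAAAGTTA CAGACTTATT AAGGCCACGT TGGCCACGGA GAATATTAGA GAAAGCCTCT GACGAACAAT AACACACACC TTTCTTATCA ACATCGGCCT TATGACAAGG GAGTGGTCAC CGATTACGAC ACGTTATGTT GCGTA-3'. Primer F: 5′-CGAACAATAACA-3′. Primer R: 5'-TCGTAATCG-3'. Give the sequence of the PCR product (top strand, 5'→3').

5'-CGAACAATAACACACACCTTTCTTATCAACATCGGCCTTATGACAAGGGAGTGGTCACCGATTACGA-3'

Forward primer CGAACAATAACA is found on the top strand at positions 83–94.
Taking the reverse complement of TCGTAATCG gives CGATTACGA, found at positions 141–149 on the template; the primer anneals here to the top strand with its 3' end pointing upstream.
The product is the template from position 83 through 149 (67 bp).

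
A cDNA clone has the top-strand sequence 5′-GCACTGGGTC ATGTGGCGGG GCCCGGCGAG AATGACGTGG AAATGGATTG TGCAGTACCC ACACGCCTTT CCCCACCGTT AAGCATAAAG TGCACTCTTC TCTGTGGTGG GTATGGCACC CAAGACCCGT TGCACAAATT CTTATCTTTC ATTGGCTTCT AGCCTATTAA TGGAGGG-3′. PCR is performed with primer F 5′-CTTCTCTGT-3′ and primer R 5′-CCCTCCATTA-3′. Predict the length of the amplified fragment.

81 bp

Scanning the template, CTTCTCTGT occurs at positions 97–105; this primer anneals to the bottom strand there with its 3' end pointing downstream.
The reverse primer's reverse complement is TAATGGAGGG, which matches the template at positions 168–177.
The product runs from position 97 to position 177, so its length is 177 − 97 + 1 = 81 bp.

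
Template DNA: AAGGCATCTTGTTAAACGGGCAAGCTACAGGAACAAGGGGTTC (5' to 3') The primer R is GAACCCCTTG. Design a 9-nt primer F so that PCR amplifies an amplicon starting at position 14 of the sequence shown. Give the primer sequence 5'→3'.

5'-AAACGGGCA-3'

The reverse primer's reverse complement CAAGGGGTTC matches the template at positions 34–43; the product starts at position 14.
The forward primer is identical to the top strand over positions 14–22: AAACGGGCA.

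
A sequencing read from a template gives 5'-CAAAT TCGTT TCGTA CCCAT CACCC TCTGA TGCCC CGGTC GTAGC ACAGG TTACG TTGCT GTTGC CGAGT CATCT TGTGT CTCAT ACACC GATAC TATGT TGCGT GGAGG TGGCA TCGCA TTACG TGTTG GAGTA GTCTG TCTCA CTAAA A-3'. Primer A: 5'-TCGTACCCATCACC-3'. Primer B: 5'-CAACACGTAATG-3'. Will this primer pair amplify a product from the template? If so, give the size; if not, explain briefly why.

Primer A (TCGTACCCATCACC) matches the top strand at positions 11–24; it acts as a forward primer.
Primer B's reverse complement is CATTACGTGTTG, matching the top strand at positions 119–130; it acts as a reverse primer.
The 3' ends face each other across positions 11–130, giving a 120 bp product.

Yes — a 120 bp product.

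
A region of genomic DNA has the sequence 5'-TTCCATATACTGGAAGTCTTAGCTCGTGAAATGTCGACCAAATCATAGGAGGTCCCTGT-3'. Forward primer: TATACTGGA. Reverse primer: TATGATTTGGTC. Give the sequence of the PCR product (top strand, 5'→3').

5'-TATACTGGAAGTCTTAGCTCGTGAAATGTCGACCAAATCATA-3'

Scanning the template, TATACTGGA occurs at positions 6–14; this primer anneals to the bottom strand there with its 3' end pointing downstream.
The reverse primer's reverse complement is GACCAAATCATA, which matches the template at positions 36–47.
The product is the template from position 6 through 47 (42 bp).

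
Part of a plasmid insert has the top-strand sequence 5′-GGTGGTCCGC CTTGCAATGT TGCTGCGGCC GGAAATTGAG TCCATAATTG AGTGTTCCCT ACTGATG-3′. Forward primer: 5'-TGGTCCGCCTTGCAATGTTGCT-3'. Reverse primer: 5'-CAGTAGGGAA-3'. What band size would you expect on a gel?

62 bp

The forward primer matches the template at positions 3–24.
Taking the reverse complement of CAGTAGGGAA gives TTCCCTACTG, found at positions 55–64 on the template; the primer anneals here to the top strand with its 3' end pointing upstream.
The product runs from position 3 to position 64, so its length is 64 − 3 + 1 = 62 bp.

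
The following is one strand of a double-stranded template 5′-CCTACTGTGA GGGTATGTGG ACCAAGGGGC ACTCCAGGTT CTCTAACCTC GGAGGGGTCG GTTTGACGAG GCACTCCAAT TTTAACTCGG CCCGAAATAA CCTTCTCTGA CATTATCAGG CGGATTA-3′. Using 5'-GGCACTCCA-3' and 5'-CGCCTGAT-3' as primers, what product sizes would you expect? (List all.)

The forward primer GGCACTCCA matches the top strand at positions 28–36, 70–78.
The reverse primer's reverse complement is ATCAGGCG, matching at positions 115–122.
Each forward site pairs with the reverse site to give a product ending at position 122: sizes 95, 53 bp.

95 bp, 53 bp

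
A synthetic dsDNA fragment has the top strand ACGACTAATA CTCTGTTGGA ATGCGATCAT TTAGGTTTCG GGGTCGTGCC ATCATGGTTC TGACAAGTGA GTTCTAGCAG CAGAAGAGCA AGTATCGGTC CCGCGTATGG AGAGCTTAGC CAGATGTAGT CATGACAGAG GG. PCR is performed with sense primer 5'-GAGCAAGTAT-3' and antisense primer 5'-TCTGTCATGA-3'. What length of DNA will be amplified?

Forward primer GAGCAAGTAT is found on the top strand at positions 86–95.
The reverse primer's reverse complement is TCATGACAGA, which matches the template at positions 130–139.
The product runs from position 86 to position 139, so its length is 139 − 86 + 1 = 54 bp.

54 bp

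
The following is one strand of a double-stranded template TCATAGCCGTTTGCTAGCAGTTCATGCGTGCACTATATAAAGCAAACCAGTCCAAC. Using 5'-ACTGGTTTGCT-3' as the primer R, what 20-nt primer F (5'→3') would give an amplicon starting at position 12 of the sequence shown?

5'-TGCTAGCAGTTCATGCGTGC-3'

The reverse primer's reverse complement AGCAAACCAGT matches the template at positions 41–51; the product starts at position 12.
The forward primer is identical to the top strand over positions 12–31: TGCTAGCAGTTCATGCGTGC.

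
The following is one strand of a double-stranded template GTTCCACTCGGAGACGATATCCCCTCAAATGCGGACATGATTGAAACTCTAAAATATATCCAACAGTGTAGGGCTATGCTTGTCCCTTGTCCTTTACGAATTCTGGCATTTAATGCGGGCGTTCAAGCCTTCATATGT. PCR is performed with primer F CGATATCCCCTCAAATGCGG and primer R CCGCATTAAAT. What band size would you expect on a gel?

104 bp

Forward primer CGATATCCCCTCAAATGCGG is found on the top strand at positions 15–34.
Taking the reverse complement of CCGCATTAAAT gives ATTTAATGCGG, found at positions 108–118 on the template; the primer anneals here to the top strand with its 3' end pointing upstream.
Product length = (reverse-primer end) − (forward-primer start) + 1 = 118 − 15 + 1 = 104 bp.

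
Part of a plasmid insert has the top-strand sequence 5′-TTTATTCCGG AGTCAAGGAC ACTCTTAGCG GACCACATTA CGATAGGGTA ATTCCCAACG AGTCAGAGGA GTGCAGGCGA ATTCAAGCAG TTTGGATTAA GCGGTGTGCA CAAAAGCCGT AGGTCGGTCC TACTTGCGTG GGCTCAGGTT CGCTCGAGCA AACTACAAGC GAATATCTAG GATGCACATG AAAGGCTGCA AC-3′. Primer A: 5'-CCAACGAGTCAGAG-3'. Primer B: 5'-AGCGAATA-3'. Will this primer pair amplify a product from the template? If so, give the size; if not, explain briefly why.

Primer A (CCAACGAGTCAGAG) matches the top strand at positions 55–68 (3' end points downstream).
Primer B (AGCGAATA) also matches the top strand directly, at positions 168–175 — its reverse complement TATTCGCT is not present.
Both primers anneal to the bottom strand with 3' ends pointing the same way, so neither can prime synthesis back toward the other.

No product — both primers anneal to the same strand and extend in the same direction.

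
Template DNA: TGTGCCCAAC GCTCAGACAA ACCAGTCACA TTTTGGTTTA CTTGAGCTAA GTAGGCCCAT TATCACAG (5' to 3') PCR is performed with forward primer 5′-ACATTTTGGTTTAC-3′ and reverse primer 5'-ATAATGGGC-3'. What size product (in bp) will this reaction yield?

36 bp

Scanning the template, ACATTTTGGTTTAC occurs at positions 28–41; this primer anneals to the bottom strand there with its 3' end pointing downstream.
Taking the reverse complement of ATAATGGGC gives GCCCATTAT, found at positions 55–63 on the template; the primer anneals here to the top strand with its 3' end pointing upstream.
Amplicon spans positions 28–63: 36 bp.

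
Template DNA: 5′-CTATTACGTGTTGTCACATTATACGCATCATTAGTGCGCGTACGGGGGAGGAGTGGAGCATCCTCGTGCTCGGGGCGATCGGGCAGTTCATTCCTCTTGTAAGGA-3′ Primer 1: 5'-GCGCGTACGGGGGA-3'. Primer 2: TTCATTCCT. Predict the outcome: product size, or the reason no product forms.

Primer 1 (GCGCGTACGGGGGA) matches the top strand at positions 36–49 (3' end points downstream).
Primer 2 (TTCATTCCT) also matches the top strand directly, at positions 87–95 — its reverse complement AGGAATGAA is not present.
Both primers anneal to the bottom strand with 3' ends pointing the same way, so neither can prime synthesis back toward the other.

No product — both primers anneal to the same strand and extend in the same direction.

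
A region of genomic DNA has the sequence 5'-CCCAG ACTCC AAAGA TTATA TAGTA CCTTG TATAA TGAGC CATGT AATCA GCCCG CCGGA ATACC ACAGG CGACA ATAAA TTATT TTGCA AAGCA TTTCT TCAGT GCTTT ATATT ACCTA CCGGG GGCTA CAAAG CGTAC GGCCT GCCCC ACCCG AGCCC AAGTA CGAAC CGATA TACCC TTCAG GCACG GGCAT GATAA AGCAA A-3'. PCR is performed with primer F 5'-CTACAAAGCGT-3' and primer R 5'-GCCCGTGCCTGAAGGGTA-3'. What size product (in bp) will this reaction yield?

66 bp

Forward primer CTACAAAGCGT is found on the top strand at positions 128–138.
Taking the reverse complement of GCCCGTGCCTGAAGGGTA gives TACCCTTCAGGCACGGGC, found at positions 176–193 on the template; the primer anneals here to the top strand with its 3' end pointing upstream.
Amplicon spans positions 128–193: 66 bp.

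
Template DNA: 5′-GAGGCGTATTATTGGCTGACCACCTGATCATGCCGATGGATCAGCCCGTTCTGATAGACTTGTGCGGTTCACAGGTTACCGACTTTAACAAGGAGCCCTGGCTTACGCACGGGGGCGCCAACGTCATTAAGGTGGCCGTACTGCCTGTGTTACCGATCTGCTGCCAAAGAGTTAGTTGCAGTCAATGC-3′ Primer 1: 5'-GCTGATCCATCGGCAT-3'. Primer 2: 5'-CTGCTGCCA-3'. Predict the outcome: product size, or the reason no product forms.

Primer 1 (GCTGATCCATCGGCAT) has reverse complement ATGCCGATGGATCAGC, which matches the top strand at positions 30–45; primer 1 anneals to the top strand there with its 3' end pointing upstream toward position 30.
Primer 2 (CTGCTGCCA) matches the top strand directly at positions 158–166; it anneals to the bottom strand with its 3' end pointing downstream toward position 166.
The 3' ends diverge (primer 1 extends toward position 1, primer 2 toward position 188), so the primers never converge on a shared product.

No product — the primers' 3' ends point away from each other.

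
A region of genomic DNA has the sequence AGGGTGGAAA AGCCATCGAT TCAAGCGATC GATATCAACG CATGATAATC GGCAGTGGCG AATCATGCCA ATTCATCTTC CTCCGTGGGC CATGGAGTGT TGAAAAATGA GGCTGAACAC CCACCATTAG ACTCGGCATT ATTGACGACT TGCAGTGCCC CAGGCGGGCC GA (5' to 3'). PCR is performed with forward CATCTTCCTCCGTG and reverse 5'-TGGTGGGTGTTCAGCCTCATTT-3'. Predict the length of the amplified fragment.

The forward primer matches the template at positions 74–87.
The reverse primer's reverse complement is AAATGAGGCTGAACACCCACCA, which matches the template at positions 105–126.
Amplicon spans positions 74–126: 53 bp.

53 bp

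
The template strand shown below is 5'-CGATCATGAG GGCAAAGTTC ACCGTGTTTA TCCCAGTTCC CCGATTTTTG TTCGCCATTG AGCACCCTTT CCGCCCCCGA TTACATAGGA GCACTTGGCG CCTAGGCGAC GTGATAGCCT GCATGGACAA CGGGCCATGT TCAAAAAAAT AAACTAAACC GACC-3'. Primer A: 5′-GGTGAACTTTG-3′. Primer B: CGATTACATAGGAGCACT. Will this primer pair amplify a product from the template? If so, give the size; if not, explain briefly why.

No product — the primers' 3' ends point away from each other.

Primer A (GGTGAACTTTG) has reverse complement CAAAGTTCACC, which matches the top strand at positions 13–23; primer A anneals to the top strand there with its 3' end pointing upstream toward position 13.
Primer B (CGATTACATAGGAGCACT) matches the top strand directly at positions 78–95; it anneals to the bottom strand with its 3' end pointing downstream toward position 95.
The 3' ends diverge (primer A extends toward position 1, primer B toward position 164), so the primers never converge on a shared product.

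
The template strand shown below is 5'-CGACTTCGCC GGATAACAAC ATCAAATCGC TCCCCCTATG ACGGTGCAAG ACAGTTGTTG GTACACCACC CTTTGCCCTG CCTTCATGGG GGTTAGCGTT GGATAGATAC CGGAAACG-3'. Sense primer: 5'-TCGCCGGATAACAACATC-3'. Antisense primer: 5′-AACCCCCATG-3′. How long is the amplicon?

Forward primer TCGCCGGATAACAACATC is found on the top strand at positions 6–23.
Reverse complement of the reverse primer: CATGGGGGTT. This occurs on the top strand at positions 85–94.
Amplicon spans positions 6–94: 89 bp.

89 bp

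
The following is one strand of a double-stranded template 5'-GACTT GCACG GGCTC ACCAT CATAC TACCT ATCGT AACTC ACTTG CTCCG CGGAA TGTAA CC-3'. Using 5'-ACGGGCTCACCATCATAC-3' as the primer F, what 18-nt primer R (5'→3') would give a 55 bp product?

5'-GGTTACATTCCGCGGAGC-3'

The forward primer binds at positions 8–25, so a 55 bp product ends at position 8 + 55 − 1 = 62.
The reverse primer anneals to the top strand over positions 45–62, i.e. to GCTCCGCGGAATGTAACC.
Its sequence written 5'→3' is the reverse complement: GGTTACATTCCGCGGAGC.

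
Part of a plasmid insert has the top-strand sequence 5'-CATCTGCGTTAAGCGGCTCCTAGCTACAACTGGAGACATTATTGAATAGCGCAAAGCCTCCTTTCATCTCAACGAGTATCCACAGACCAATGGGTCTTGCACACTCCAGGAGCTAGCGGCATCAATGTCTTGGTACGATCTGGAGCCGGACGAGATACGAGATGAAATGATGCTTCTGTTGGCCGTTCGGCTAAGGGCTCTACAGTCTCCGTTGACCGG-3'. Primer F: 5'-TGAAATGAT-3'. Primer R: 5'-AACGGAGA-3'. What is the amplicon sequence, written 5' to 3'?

5'-TGAAATGATGCTTCTGTTGGCCGTTCGGCTAAGGGCTCTACAGTCTCCGTT-3'

Scanning the template, TGAAATGAT occurs at positions 163–171; this primer anneals to the bottom strand there with its 3' end pointing downstream.
The reverse primer's reverse complement is TCTCCGTT, which matches the template at positions 206–213.
The product is the template from position 163 through 213 (51 bp).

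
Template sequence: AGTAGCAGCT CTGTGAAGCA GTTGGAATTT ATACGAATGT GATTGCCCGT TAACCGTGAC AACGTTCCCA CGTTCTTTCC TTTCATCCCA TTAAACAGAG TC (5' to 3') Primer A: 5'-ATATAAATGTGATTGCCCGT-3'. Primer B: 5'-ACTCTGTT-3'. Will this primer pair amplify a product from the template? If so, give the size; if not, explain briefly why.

No product — primer A has no binding site in the template.

Primer A (ATATAAATGTGATTGCCCGT) does not match the top strand, and its reverse complement ACGGGCAATCACATTTATAT does not match either.
With no annealing site for primer A, no amplification occurs.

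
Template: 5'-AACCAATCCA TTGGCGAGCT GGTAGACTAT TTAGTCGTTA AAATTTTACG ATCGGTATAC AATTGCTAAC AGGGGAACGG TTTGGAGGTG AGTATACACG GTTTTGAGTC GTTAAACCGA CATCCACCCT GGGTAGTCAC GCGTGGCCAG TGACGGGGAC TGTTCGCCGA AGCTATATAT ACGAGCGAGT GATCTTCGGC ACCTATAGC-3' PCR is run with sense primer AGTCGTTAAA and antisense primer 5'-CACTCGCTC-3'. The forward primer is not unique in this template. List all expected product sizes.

The forward primer AGTCGTTAAA matches the top strand at positions 33–42, 107–116.
The reverse primer's reverse complement is GAGCGAGTG, matching at positions 183–191.
Each forward site pairs with the reverse site to give a product ending at position 191: sizes 159, 85 bp.

159 bp, 85 bp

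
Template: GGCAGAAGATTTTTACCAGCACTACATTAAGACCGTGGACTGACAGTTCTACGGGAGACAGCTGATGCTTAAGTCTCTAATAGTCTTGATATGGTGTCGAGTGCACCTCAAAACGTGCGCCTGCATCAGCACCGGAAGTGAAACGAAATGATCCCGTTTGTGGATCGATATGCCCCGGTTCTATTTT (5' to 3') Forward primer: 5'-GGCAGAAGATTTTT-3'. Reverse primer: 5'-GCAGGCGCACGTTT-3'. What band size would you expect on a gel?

Scanning the template, GGCAGAAGATTTTT occurs at positions 1–14; this primer anneals to the bottom strand there with its 3' end pointing downstream.
The reverse primer's reverse complement is AAACGTGCGCCTGC, which matches the template at positions 111–124.
Product length = (reverse-primer end) − (forward-primer start) + 1 = 124 − 1 + 1 = 124 bp.

124 bp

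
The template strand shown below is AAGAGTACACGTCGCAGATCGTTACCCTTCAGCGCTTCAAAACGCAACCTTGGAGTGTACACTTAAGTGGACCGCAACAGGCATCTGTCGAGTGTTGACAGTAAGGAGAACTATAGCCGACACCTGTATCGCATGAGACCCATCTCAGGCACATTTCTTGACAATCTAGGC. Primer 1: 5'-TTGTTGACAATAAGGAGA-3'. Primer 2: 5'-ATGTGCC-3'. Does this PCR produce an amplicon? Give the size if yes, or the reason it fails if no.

Primer 1 (TTGTTGACAATAAGGAGA) does not match the top strand, and its reverse complement TCTCCTTATTGTCAACAA does not match either.
With no annealing site for primer 1, no amplification occurs.

No product — primer 1 has no binding site in the template.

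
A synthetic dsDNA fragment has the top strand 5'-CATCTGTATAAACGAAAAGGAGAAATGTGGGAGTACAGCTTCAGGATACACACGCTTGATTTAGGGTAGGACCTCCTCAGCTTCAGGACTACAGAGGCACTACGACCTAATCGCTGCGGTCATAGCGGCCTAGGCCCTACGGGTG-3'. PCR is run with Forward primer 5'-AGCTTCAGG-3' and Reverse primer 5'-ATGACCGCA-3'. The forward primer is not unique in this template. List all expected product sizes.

87 bp, 45 bp

The forward primer AGCTTCAGG matches the top strand at positions 37–45, 79–87.
The reverse primer's reverse complement is TGCGGTCAT, matching at positions 115–123.
Each forward site pairs with the reverse site to give a product ending at position 123: sizes 87, 45 bp.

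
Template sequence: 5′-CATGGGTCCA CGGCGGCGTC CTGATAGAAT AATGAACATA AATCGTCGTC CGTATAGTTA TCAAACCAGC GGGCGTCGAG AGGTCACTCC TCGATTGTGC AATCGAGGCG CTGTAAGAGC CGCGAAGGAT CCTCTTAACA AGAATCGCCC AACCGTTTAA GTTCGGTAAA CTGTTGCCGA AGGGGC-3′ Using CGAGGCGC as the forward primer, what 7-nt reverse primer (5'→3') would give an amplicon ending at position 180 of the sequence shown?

The forward primer binds at positions 104–111; the product's 3' end on the top strand is position 180.
The reverse primer anneals to the top strand over positions 174–180, i.e. to TTGCCGA.
Its sequence written 5'→3' is the reverse complement: TCGGCAA.

5'-TCGGCAA-3'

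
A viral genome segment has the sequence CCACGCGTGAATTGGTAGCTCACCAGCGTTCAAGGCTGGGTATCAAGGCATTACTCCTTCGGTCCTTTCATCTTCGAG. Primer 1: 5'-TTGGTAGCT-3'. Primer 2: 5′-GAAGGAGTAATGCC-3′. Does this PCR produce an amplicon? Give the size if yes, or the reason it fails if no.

Yes — a 49 bp product.

Primer 1 (TTGGTAGCT) matches the top strand at positions 12–20; it acts as a forward primer.
Primer 2's reverse complement is GGCATTACTCCTTC, matching the top strand at positions 47–60; it acts as a reverse primer.
The 3' ends face each other across positions 12–60, giving a 49 bp product.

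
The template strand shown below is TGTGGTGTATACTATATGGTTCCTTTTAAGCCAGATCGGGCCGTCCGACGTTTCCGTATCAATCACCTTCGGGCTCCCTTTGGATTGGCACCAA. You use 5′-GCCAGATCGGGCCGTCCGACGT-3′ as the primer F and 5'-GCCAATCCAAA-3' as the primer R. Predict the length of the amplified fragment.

60 bp

The forward primer matches the template at positions 30–51.
The reverse primer's reverse complement is TTTGGATTGGC, which matches the template at positions 79–89.
Amplicon spans positions 30–89: 60 bp.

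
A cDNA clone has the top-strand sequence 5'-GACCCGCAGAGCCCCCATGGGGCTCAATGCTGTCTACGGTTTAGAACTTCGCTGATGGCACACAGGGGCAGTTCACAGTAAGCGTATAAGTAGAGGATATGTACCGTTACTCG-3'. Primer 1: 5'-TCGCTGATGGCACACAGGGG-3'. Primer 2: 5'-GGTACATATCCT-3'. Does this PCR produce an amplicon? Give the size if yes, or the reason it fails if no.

Primer 1 (TCGCTGATGGCACACAGGGG) matches the top strand at positions 49–68; it acts as a forward primer.
Primer 2's reverse complement is AGGATATGTACC, matching the top strand at positions 94–105; it acts as a reverse primer.
The 3' ends face each other across positions 49–105, giving a 57 bp product.

Yes — a 57 bp product.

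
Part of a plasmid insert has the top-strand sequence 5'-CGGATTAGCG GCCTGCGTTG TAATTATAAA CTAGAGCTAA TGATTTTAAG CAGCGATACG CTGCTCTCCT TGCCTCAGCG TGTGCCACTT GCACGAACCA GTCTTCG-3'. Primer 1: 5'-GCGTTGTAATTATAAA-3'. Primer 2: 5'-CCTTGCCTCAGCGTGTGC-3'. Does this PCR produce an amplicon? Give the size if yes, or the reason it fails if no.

Primer 1 (GCGTTGTAATTATAAA) matches the top strand at positions 15–30 (3' end points downstream).
Primer 2 (CCTTGCCTCAGCGTGTGC) also matches the top strand directly, at positions 68–85 — its reverse complement GCACACGCTGAGGCAAGG is not present.
Both primers anneal to the bottom strand with 3' ends pointing the same way, so neither can prime synthesis back toward the other.

No product — both primers anneal to the same strand and extend in the same direction.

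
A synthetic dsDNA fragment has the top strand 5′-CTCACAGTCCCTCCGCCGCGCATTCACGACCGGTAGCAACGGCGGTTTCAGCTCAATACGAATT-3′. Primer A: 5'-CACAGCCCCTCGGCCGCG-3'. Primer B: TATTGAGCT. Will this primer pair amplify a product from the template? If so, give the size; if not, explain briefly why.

No product — primer A has no binding site in the template.

Primer A (CACAGCCCCTCGGCCGCG) does not match the top strand, and its reverse complement CGCGGCCGAGGGGCTGTG does not match either.
With no annealing site for primer A, no amplification occurs.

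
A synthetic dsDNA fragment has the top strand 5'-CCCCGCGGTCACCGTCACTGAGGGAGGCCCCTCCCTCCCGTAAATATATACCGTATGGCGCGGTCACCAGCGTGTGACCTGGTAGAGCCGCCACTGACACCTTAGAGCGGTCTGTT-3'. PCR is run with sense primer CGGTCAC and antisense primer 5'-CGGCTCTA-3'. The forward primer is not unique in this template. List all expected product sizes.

85 bp, 30 bp

The forward primer CGGTCAC matches the top strand at positions 6–12, 61–67.
The reverse primer's reverse complement is TAGAGCCG, matching at positions 83–90.
Each forward site pairs with the reverse site to give a product ending at position 90: sizes 85, 30 bp.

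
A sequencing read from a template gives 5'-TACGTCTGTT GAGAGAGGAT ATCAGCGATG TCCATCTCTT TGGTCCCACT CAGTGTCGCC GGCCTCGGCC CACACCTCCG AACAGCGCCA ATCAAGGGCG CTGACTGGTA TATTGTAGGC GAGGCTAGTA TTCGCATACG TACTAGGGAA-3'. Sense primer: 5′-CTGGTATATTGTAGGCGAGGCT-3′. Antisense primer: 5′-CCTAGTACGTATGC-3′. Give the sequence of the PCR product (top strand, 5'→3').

5'-CTGGTATATTGTAGGCGAGGCTAGTATTCGCATACGTACTAGG-3'

Forward primer CTGGTATATTGTAGGCGAGGCT is found on the top strand at positions 105–126.
Reverse complement of the reverse primer: GCATACGTACTAGG. This occurs on the top strand at positions 134–147.
The product is the template from position 105 through 147 (43 bp).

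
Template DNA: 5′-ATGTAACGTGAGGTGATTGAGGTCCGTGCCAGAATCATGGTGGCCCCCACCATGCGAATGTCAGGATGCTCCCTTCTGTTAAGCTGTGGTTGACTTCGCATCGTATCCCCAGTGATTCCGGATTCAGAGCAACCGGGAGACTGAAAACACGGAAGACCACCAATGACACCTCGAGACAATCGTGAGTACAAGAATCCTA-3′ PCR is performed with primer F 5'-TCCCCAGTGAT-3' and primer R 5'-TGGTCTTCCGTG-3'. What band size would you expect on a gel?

54 bp

The forward primer matches the template at positions 106–116.
Taking the reverse complement of TGGTCTTCCGTG gives CACGGAAGACCA, found at positions 148–159 on the template; the primer anneals here to the top strand with its 3' end pointing upstream.
Product length = (reverse-primer end) − (forward-primer start) + 1 = 159 − 106 + 1 = 54 bp.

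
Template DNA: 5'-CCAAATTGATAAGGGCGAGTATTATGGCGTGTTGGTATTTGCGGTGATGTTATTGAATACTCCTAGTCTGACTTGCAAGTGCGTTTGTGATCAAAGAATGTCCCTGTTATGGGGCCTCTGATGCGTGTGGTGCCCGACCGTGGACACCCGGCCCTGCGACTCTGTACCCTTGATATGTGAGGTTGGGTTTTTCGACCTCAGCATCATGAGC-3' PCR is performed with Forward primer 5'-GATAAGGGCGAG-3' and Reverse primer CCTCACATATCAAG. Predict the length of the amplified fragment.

The forward primer matches the template at positions 8–19.
Reverse complement of the reverse primer: CTTGATATGTGAGG. This occurs on the top strand at positions 169–182.
Amplicon spans positions 8–182: 175 bp.

175 bp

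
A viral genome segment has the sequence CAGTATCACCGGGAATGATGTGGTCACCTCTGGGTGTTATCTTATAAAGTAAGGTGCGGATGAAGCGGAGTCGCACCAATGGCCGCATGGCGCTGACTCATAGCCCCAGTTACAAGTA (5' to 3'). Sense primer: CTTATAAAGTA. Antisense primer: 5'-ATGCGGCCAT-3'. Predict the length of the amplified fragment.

The forward primer matches the template at positions 41–51.
Reverse complement of the reverse primer: ATGGCCGCAT. This occurs on the top strand at positions 79–88.
The product runs from position 41 to position 88, so its length is 88 − 41 + 1 = 48 bp.

48 bp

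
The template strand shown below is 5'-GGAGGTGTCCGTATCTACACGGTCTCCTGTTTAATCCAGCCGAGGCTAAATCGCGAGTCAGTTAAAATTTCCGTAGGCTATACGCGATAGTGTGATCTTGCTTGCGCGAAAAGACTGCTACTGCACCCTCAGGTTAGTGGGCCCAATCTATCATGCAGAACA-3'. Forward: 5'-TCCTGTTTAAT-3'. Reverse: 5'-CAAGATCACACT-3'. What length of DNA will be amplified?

Scanning the template, TCCTGTTTAAT occurs at positions 25–35; this primer anneals to the bottom strand there with its 3' end pointing downstream.
The reverse primer's reverse complement is AGTGTGATCTTG, which matches the template at positions 89–100.
The product runs from position 25 to position 100, so its length is 100 − 25 + 1 = 76 bp.

76 bp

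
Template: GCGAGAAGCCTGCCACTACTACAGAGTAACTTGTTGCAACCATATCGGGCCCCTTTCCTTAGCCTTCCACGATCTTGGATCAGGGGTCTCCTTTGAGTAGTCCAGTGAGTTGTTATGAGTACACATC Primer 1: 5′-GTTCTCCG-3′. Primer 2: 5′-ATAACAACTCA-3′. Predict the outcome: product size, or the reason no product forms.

No product — primer 1 has no binding site in the template.

Primer 1 (GTTCTCCG) does not match the top strand, and its reverse complement CGGAGAAC does not match either.
With no annealing site for primer 1, no amplification occurs.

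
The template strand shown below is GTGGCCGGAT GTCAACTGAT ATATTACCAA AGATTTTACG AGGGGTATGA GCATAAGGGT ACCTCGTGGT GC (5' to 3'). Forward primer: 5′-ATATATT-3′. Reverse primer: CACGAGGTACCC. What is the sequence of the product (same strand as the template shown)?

5'-ATATATTACCAAAGATTTTACGAGGGGTATGAGCATAAGGGTACCTCGTG-3'

Scanning the template, ATATATT occurs at positions 19–25; this primer anneals to the bottom strand there with its 3' end pointing downstream.
The reverse primer's reverse complement is GGGTACCTCGTG, which matches the template at positions 57–68.
The product is the template from position 19 through 68 (50 bp).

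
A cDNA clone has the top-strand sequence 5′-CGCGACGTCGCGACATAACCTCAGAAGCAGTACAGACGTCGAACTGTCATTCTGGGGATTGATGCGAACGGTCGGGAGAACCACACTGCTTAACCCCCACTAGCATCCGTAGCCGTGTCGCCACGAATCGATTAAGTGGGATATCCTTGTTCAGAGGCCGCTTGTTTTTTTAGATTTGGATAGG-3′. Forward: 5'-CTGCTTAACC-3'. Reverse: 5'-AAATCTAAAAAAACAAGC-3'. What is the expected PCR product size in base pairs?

Forward primer CTGCTTAACC is found on the top strand at positions 86–95.
The reverse primer's reverse complement is GCTTGTTTTTTTAGATTT, which matches the template at positions 160–177.
The product runs from position 86 to position 177, so its length is 177 − 86 + 1 = 92 bp.

92 bp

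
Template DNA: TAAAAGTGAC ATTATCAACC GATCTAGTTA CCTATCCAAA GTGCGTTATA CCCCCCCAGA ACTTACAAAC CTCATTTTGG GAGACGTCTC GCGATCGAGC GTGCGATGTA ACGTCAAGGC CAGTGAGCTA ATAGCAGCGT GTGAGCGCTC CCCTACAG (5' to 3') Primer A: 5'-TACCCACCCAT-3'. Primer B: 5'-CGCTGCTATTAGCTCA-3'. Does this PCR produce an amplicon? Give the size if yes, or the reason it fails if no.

No product — primer A has no binding site in the template.

Primer A (TACCCACCCAT) does not match the top strand, and its reverse complement ATGGGTGGGTA does not match either.
With no annealing site for primer A, no amplification occurs.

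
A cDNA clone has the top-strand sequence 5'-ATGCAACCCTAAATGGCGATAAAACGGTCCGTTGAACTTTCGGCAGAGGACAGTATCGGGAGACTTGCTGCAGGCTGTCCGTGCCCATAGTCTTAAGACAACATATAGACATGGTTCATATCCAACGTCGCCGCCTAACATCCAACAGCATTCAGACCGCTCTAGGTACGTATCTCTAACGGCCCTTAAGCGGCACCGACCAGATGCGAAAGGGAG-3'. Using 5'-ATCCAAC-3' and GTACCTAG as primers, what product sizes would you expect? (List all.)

The forward primer ATCCAAC matches the top strand at positions 120–126, 140–146.
The reverse primer's reverse complement is CTAGGTAC, matching at positions 162–169.
Each forward site pairs with the reverse site to give a product ending at position 169: sizes 50, 30 bp.

50 bp, 30 bp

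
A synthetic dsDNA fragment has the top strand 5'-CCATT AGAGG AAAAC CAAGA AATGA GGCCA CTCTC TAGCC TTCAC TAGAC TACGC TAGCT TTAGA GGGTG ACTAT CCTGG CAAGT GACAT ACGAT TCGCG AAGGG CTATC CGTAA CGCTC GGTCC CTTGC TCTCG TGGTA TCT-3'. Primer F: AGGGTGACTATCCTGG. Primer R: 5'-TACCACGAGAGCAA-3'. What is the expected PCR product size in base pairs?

Scanning the template, AGGGTGACTATCCTGG occurs at positions 65–80; this primer anneals to the bottom strand there with its 3' end pointing downstream.
The reverse primer's reverse complement is TTGCTCTCGTGGTA, which matches the template at positions 127–140.
Amplicon spans positions 65–140: 76 bp.

76 bp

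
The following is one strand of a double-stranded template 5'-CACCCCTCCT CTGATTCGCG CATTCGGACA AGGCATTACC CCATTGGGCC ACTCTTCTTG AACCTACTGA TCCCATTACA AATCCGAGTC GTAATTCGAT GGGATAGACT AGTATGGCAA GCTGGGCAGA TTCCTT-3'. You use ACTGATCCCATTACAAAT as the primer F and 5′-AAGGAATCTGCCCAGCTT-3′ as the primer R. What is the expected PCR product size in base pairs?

71 bp

Forward primer ACTGATCCCATTACAAAT is found on the top strand at positions 66–83.
Taking the reverse complement of AAGGAATCTGCCCAGCTT gives AAGCTGGGCAGATTCCTT, found at positions 119–136 on the template; the primer anneals here to the top strand with its 3' end pointing upstream.
Amplicon spans positions 66–136: 71 bp.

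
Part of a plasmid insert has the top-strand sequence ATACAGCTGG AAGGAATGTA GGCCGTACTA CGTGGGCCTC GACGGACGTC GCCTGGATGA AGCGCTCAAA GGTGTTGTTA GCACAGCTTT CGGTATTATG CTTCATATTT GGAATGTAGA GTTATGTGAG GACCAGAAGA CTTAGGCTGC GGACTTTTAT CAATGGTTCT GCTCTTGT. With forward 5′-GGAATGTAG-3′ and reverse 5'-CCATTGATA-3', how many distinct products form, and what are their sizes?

Two products: 154 bp, 56 bp

The forward primer GGAATGTAG matches the top strand at positions 13–21, 111–119.
The reverse primer's reverse complement is TATCAATGG, matching at positions 158–166.
Each forward site pairs with the reverse site to give a product ending at position 166: sizes 154, 56 bp.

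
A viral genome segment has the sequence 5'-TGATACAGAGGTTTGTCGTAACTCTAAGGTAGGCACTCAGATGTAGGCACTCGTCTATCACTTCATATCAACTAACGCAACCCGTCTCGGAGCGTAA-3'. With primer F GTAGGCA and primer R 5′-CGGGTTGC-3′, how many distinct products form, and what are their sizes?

The forward primer GTAGGCA matches the top strand at positions 29–35, 43–49.
The reverse primer's reverse complement is GCAACCCG, matching at positions 77–84.
Each forward site pairs with the reverse site to give a product ending at position 84: sizes 56, 42 bp.

Two products: 56 bp, 42 bp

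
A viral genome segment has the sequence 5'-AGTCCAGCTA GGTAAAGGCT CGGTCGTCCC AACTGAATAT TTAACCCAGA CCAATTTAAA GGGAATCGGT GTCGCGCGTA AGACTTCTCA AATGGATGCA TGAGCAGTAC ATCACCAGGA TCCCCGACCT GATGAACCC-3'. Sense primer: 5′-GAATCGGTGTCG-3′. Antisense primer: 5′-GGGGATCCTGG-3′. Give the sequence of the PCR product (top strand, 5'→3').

The forward primer matches the template at positions 63–74.
Reverse complement of the reverse primer: CCAGGATCCCC. This occurs on the top strand at positions 115–125.
The product is the template from position 63 through 125 (63 bp).

5'-GAATCGGTGTCGCGCGTAAGACTTCTCAAATGGATGCATGAGCAGTACATCACCAGGATCCCC-3'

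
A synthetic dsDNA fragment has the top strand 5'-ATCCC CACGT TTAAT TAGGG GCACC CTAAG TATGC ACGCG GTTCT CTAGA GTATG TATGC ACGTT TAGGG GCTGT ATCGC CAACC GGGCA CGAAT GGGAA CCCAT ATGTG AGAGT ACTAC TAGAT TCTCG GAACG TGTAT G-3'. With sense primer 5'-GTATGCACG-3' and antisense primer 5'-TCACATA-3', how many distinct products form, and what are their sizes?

Two products: 82 bp, 57 bp

The forward primer GTATGCACG matches the top strand at positions 30–38, 55–63.
The reverse primer's reverse complement is TATGTGA, matching at positions 105–111.
Each forward site pairs with the reverse site to give a product ending at position 111: sizes 82, 57 bp.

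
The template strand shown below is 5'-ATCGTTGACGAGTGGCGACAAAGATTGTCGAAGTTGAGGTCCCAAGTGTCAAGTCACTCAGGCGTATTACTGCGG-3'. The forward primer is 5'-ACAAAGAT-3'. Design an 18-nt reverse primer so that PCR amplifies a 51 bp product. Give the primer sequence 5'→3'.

The forward primer binds at positions 18–25, so a 51 bp product ends at position 18 + 51 − 1 = 68.
The reverse primer anneals to the top strand over positions 51–68, i.e. to AAGTCACTCAGGCGTATT.
Its sequence written 5'→3' is the reverse complement: AATACGCCTGAGTGACTT.

5'-AATACGCCTGAGTGACTT-3'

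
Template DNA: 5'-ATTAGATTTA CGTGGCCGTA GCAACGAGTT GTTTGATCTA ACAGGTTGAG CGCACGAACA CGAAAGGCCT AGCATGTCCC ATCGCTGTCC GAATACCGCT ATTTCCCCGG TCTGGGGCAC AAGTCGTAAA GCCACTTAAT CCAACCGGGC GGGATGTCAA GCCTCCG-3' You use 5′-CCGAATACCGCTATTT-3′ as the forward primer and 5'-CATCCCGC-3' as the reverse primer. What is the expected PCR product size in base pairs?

Forward primer CCGAATACCGCTATTT is found on the top strand at positions 89–104.
Reverse complement of the reverse primer: GCGGGATG. This occurs on the top strand at positions 149–156.
The product runs from position 89 to position 156, so its length is 156 − 89 + 1 = 68 bp.

68 bp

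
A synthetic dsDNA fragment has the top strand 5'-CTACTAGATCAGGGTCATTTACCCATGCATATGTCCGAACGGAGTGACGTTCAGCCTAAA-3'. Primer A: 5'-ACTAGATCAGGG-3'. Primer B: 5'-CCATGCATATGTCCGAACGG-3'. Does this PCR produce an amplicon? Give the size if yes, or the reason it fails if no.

No product — both primers anneal to the same strand and extend in the same direction.

Primer A (ACTAGATCAGGG) matches the top strand at positions 3–14 (3' end points downstream).
Primer B (CCATGCATATGTCCGAACGG) also matches the top strand directly, at positions 23–42 — its reverse complement CCGTTCGGACATATGCATGG is not present.
Both primers anneal to the bottom strand with 3' ends pointing the same way, so neither can prime synthesis back toward the other.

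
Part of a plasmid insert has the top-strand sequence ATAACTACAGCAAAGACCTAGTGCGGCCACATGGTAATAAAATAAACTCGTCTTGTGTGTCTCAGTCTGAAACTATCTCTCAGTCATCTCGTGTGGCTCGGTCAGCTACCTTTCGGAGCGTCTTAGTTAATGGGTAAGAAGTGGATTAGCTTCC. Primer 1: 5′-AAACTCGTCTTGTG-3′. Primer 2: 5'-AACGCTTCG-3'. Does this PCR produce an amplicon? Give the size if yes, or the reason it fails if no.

Primer 2 (AACGCTTCG) does not match the top strand, and its reverse complement CGAAGCGTT does not match either.
With no annealing site for primer 2, no amplification occurs.

No product — primer 2 has no binding site in the template.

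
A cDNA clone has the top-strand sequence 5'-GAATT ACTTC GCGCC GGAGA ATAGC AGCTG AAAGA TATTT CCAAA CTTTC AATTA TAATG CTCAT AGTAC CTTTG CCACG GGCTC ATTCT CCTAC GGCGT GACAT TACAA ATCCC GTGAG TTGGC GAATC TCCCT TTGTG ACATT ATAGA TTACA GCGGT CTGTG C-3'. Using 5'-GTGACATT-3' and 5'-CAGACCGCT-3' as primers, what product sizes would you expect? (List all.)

The forward primer GTGACATT matches the top strand at positions 99–106, 138–145.
The reverse primer's reverse complement is AGCGGTCTG, matching at positions 155–163.
Each forward site pairs with the reverse site to give a product ending at position 163: sizes 65, 26 bp.

65 bp, 26 bp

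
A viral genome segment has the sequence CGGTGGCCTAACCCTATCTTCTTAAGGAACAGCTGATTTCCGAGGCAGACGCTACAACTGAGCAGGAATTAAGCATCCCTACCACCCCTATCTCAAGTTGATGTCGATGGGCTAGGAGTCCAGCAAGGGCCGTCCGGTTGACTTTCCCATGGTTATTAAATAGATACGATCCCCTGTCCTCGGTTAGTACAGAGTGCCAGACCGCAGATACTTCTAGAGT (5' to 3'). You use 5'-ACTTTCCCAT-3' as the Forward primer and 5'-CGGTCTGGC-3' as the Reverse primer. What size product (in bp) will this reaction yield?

64 bp

Scanning the template, ACTTTCCCAT occurs at positions 141–150; this primer anneals to the bottom strand there with its 3' end pointing downstream.
The reverse primer's reverse complement is GCCAGACCG, which matches the template at positions 196–204.
The product runs from position 141 to position 204, so its length is 204 − 141 + 1 = 64 bp.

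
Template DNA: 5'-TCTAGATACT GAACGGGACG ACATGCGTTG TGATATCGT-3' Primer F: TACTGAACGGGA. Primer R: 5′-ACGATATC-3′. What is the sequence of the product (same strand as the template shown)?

5'-TACTGAACGGGACGACATGCGTTGTGATATCGT-3'

Scanning the template, TACTGAACGGGA occurs at positions 7–18; this primer anneals to the bottom strand there with its 3' end pointing downstream.
Reverse complement of the reverse primer: GATATCGT. This occurs on the top strand at positions 32–39.
The product is the template from position 7 through 39 (33 bp).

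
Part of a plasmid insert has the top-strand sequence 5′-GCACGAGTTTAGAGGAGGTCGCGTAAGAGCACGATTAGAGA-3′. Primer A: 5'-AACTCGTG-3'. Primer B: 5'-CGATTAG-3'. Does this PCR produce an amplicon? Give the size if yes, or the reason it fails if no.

No product — the primers' 3' ends point away from each other.

Primer A (AACTCGTG) has reverse complement CACGAGTT, which matches the top strand at positions 2–9; primer A anneals to the top strand there with its 3' end pointing upstream toward position 2.
Primer B (CGATTAG) matches the top strand directly at positions 32–38; it anneals to the bottom strand with its 3' end pointing downstream toward position 38.
The 3' ends diverge (primer A extends toward position 1, primer B toward position 41), so the primers never converge on a shared product.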